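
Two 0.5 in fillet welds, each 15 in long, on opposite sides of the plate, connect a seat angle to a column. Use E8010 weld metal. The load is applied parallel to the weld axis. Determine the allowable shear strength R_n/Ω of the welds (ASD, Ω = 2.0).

E80XX → F_EXX = 80 ksi.
Effective throat t_e = 0.707 × 0.5 = 0.3535 in.
Total length L = 30 in; A_we = 0.3535 × 30 = 10.6 in².
F_nw = 0.6 F_EXX = 0.6 × 80 = 48 ksi.
R_n = 48 × 10.6 = 509 kip; R_n/Ω = 509/2.0 = 254.5 kip.

R_n/Ω ≈ 255 kip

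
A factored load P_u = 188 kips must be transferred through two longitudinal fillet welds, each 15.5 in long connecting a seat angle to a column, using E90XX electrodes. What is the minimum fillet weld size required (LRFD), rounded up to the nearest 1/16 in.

w = 1/4 in

E90XX → F_EXX = 90 ksi.
Total weld length L = 31 in.
Required throat t_e = P_u / (φ × 0.6 F_EXX × L) = 188 / (0.75 × 0.6 × 90 × 31) = 0.1497 in.
Required leg w = t_e / 0.707 = 0.2118 in → use 1/4 in.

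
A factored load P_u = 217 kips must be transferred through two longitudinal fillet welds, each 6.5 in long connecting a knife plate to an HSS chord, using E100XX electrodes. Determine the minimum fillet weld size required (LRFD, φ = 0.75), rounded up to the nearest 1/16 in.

w = 9/16 in

E100XX → F_EXX = 100 ksi.
Total weld length L = 13 in.
Required throat t_e = P_u / (φ × 0.6 F_EXX × L) = 217 / (0.75 × 0.6 × 100 × 13) = 0.3709 in.
Required leg w = t_e / 0.707 = 0.5247 in → use 9/16 in.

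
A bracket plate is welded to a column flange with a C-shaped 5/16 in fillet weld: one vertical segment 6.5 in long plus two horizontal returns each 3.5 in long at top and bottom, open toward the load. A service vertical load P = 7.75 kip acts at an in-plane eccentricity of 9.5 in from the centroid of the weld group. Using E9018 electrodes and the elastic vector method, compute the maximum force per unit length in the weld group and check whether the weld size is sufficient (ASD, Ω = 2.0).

f_max ≈ 3.07 kip/in; adequate

E90XX → F_EXX = 90 ksi.
Total weld length L_w = 13.5 in. Treat welds as unit-width lines.
Centroid: x̄ = 2×3.5×1.75 / 13.5 = 0.9074 in from the vertical weld.
Polar moment about centroid: J = I_x + I_y = [6.5³/12 + 2×3.5×3.25²] + [6.5×0.9074² + 2(3.5³/12 + 3.5×0.8426²)] = 114.3 in³.
Direct shear f_v = P/L_w = 7.75 / 13.5 = 0.5741 kip/in (vertical).
Torsion M = P·e = 7.75 × 9.5 = 73.625 kip·in.
Critical point at (x, y) = (2.593, 3.25) from centroid. f_tx = M·y/J = 2.094 kip/in; f_ty = M·x/J = 1.67 kip/in.
Resultant f_max = √[f_tx² + (f_v + f_ty)²] = √[2.094² + (0.5741 + 1.67)²] = 3.069 kip/in.
Capacity per unit length: r_n/Ω = (1/2.0) × 0.6 × 90 × (0.707 × 0.3125) = 5.965 kip/in.
3.069 ≤ 5.965 → adequate.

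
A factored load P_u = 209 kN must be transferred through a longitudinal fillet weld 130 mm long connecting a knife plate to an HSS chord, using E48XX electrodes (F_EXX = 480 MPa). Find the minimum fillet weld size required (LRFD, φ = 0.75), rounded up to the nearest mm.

w = 11 mm

Total weld length L = 130 mm.
Required throat t_e = P_u / (φ × 0.6 F_EXX × L) = 209 / (0.75 × 0.6 × 480 × 130 × 10⁻³) = 7.443 mm.
Required leg w = t_e / 0.707 = 10.53 mm → use 11 mm.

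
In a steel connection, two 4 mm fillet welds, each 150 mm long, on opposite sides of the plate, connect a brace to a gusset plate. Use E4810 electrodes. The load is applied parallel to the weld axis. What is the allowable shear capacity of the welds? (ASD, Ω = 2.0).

R_n/Ω ≈ 122 kN

E48XX → F_EXX = 480 MPa.
Effective throat t_e = 0.707 × 4 = 2.828 mm.
Total length L = 300 mm; A_we = 2.828 × 300 = 848.4 mm².
F_nw = 0.6 F_EXX = 0.6 × 480 = 288 MPa.
R_n = 288 × 848.4 × 10⁻³ = 244.3 kN; R_n/Ω = 244.3/2.0 = 122.2 kN.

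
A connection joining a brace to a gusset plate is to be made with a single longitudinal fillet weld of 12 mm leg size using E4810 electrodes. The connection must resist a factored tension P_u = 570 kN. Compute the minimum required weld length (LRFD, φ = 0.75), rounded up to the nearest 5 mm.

E48XX → F_EXX = 480 MPa.
Throat t_e = 0.707 × 12 = 8.484 mm.
φr_n = 0.75 × 0.6 × 480 × 8.484 × 10⁻³ = 1.833 kN/mm.
L_req = P_u / φr_n = 570 / 1.833 = 311 mm total.
Round up → use L = 315 mm.

L = 315 mm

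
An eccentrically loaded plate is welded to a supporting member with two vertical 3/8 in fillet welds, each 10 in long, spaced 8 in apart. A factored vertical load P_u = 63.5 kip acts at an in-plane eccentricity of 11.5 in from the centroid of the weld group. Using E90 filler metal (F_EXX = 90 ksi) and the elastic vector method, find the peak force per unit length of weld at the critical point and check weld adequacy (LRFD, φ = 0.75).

f_max ≈ 11.9 kip/in; NOT adequate

Total weld length L_w = 20 in. Treat welds as unit-width lines.
Polar moment about centroid: J = 2[d³/12 + d(b/2)²] = 2[10³/12 + 10×4²] = 486.7 in³.
Direct shear f_v = P/L_w = 63.5 / 20 = 3.175 kip/in (vertical).
Torsion M = P·e = 63.5 × 11.5 = 730.25 kip·in.
Critical point at (x, y) = (4, 5) from centroid. f_tx = M·y/J = 7.503 kip/in; f_ty = M·x/J = 6.002 kip/in.
Resultant f_max = √[f_tx² + (f_v + f_ty)²] = √[7.503² + (3.175 + 6.002)²] = 11.85 kip/in.
Capacity per unit length: φr_n = 0.75 × 0.6 × 90 × (0.707 × 0.375) = 10.74 kip/in.
11.85 > 10.74 → NOT adequate.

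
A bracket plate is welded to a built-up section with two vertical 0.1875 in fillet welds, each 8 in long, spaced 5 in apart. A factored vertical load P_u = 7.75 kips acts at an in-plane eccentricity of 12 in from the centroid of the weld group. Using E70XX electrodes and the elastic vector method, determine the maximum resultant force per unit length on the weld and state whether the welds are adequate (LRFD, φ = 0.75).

E70XX → F_EXX = 70 ksi.
Total weld length L_w = 16 in. Treat welds as unit-width lines.
Polar moment about centroid: J = 2[d³/12 + d(b/2)²] = 2[8³/12 + 8×2.5²] = 185.3 in³.
Direct shear f_v = P/L_w = 7.75 / 16 = 0.4844 kip/in (vertical).
Torsion M = P·e = 7.75 × 12 = 93 kip·in.
Critical point at (x, y) = (2.5, 4) from centroid. f_tx = M·y/J = 2.007 kip/in; f_ty = M·x/J = 1.254 kip/in.
Resultant f_max = √[f_tx² + (f_v + f_ty)²] = √[2.007² + (0.4844 + 1.254)²] = 2.656 kip/in.
Capacity per unit length: φr_n = 0.75 × 0.6 × 70 × (0.707 × 0.1875) = 4.176 kip/in.
2.656 ≤ 4.176 → adequate.

f_max ≈ 2.66 kip/in; adequate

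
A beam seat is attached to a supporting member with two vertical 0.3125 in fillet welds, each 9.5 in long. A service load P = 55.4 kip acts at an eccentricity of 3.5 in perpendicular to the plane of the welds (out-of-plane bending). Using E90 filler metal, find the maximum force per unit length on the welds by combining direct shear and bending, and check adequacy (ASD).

E90XX → F_EXX = 90 ksi.
L_w = 2 × 9.5 = 19 in; section modulus (unit throat) S = 2 × L²/6 = 30.08 in².
Direct shear f_v = P/L_w = 55.4/19 = 2.916 kip/in.
Moment M = P × e = 55.4 × 3.5 = 193.9 kip·in; bending f_b = M/S = 6.445 kip/in.
f_max = √(f_v² + f_b²) = √(2.916² + 6.445²) = 7.074 kip/in.
r_n/Ω = (1/2.0) × 0.6 × 90 × (0.707 × 0.3125) = 5.965 kip/in → NOT adequate.

f_max ≈ 7.07 kip/in; NOT adequate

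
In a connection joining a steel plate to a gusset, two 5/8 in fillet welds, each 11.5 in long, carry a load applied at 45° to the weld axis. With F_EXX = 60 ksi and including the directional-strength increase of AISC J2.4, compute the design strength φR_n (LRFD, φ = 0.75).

φR_n ≈ 356 kips

t_e = 0.707 × 0.625 = 0.4419 in; A_we = 0.4419 × 23 = 10.16 in².
Directional factor: 1.0 + 0.5 sin^1.5(45°) = 1.297.
F_nw = 0.6 × 60 × 1.297 = 46.7 ksi.
φR_n = 0.75 × 46.7 × 10.16 = 356 kips.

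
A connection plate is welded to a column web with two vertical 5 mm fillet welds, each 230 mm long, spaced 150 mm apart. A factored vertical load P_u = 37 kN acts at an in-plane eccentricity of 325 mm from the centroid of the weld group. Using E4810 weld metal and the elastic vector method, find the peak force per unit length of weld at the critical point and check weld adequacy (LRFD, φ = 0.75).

E48XX → F_EXX = 480 MPa.
Total weld length L_w = 460 mm. Treat welds as unit-width lines.
Polar moment about centroid: J = 2[d³/12 + d(b/2)²] = 2[230³/12 + 230×75²] = 4615000 mm³.
Direct shear f_v = P/L_w = 37×10³ / 460 = 80.43 N/mm (vertical).
Torsion M = P·e = 37×10³ × 325 = 12025000 N·mm.
Critical point at (x, y) = (75, 115) from centroid. f_tx = M·y/J = 299.6 N/mm; f_ty = M·x/J = 195.4 N/mm.
Resultant f_max = √[f_tx² + (f_v + f_ty)²] = √[299.6² + (80.43 + 195.4)²] = 407.3 N/mm.
Capacity per unit length: φr_n = 0.75 × 0.6 × 480 × (0.707 × 5) = 763.6 N/mm.
407.3 ≤ 763.6 → adequate.

f_max ≈ 407 N/mm; adequate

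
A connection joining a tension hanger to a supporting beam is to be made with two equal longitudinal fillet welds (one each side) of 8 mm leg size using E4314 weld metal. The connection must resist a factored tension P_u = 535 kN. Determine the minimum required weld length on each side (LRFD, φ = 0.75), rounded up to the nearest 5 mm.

E43XX → F_EXX = 430 MPa.
Throat t_e = 0.707 × 8 = 5.656 mm.
φr_n = 0.75 × 0.6 × 430 × 5.656 × 10⁻³ = 1.094 kN/mm.
L_req = P_u / φr_n = 535 / 1.094 = 488.8 mm total.
Per side: 488.8 / 2 = 244.4 mm.
Round up → use L = 245 mm on each side.

L = 245 mm on each side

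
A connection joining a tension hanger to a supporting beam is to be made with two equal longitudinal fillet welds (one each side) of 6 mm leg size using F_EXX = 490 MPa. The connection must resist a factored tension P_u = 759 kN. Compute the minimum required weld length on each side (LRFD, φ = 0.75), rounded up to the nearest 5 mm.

L = 410 mm on each side

Throat t_e = 0.707 × 6 = 4.242 mm.
φr_n = 0.75 × 0.6 × 490 × 4.242 × 10⁻³ = 0.9354 kN/mm.
L_req = P_u / φr_n = 759 / 0.9354 = 811.5 mm total.
Per side: 811.5 / 2 = 405.7 mm.
Round up → use L = 410 mm on each side.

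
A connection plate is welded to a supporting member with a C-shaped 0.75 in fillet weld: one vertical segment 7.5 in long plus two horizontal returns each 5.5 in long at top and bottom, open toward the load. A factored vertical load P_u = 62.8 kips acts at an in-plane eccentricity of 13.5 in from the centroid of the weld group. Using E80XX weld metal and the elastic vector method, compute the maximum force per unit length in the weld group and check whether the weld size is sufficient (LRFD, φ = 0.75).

f_max ≈ 20.7 kip/in; NOT adequate

E80XX → F_EXX = 80 ksi.
Total weld length L_w = 18.5 in. Treat welds as unit-width lines.
Centroid: x̄ = 2×5.5×2.75 / 18.5 = 1.635 in from the vertical weld.
Polar moment about centroid: J = I_x + I_y = [7.5³/12 + 2×5.5×3.75²] + [7.5×1.635² + 2(5.5³/12 + 5.5×1.115²)] = 251.3 in³.
Direct shear f_v = P/L_w = 62.8 / 18.5 = 3.395 kip/in (vertical).
Torsion M = P·e = 62.8 × 13.5 = 847.8 kip·in.
Critical point at (x, y) = (3.865, 3.75) from centroid. f_tx = M·y/J = 12.65 kip/in; f_ty = M·x/J = 13.04 kip/in.
Resultant f_max = √[f_tx² + (f_v + f_ty)²] = √[12.65² + (3.395 + 13.04)²] = 20.74 kip/in.
Capacity per unit length: φr_n = 0.75 × 0.6 × 80 × (0.707 × 0.75) = 19.09 kip/in.
20.74 > 19.09 → NOT adequate.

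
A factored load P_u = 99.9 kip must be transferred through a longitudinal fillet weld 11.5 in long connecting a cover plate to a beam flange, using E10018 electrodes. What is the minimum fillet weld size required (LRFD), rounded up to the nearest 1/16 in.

w = 5/16 in

E100XX → F_EXX = 100 ksi.
Total weld length L = 11.5 in.
Required throat t_e = P_u / (φ × 0.6 F_EXX × L) = 99.9 / (0.75 × 0.6 × 100 × 11.5) = 0.193 in.
Required leg w = t_e / 0.707 = 0.273 in → use 5/16 in.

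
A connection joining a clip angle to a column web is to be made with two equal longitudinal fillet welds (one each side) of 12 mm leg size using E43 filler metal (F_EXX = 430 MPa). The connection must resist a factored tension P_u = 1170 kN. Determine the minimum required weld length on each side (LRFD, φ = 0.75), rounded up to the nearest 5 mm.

Throat t_e = 0.707 × 12 = 8.484 mm.
φr_n = 0.75 × 0.6 × 430 × 8.484 × 10⁻³ = 1.642 kN/mm.
L_req = P_u / φr_n = 1170 / 1.642 = 712.7 mm total.
Per side: 712.7 / 2 = 356.3 mm.
Round up → use L = 360 mm on each side.

L = 360 mm on each side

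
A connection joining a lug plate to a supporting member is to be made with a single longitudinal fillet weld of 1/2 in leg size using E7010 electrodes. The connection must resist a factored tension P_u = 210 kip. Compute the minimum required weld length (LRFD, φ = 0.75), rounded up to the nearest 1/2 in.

E70XX → F_EXX = 70 ksi.
Throat t_e = 0.707 × 0.5 = 0.3535 in.
φr_n = 0.75 × 0.6 × 70 × 0.3535 = 11.14 kip/in.
L_req = P_u / φr_n = 210 / 11.14 = 18.86 in total.
Round up → use L = 19 in.

L = 19 in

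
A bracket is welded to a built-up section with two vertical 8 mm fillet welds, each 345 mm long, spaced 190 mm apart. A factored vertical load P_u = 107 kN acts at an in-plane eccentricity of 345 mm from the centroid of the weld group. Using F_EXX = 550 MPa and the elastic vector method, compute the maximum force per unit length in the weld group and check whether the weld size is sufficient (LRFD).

f_max ≈ 645 N/mm; adequate

Total weld length L_w = 690 mm. Treat welds as unit-width lines.
Polar moment about centroid: J = 2[d³/12 + d(b/2)²] = 2[345³/12 + 345×95²] = 13070000 mm³.
Direct shear f_v = P/L_w = 107×10³ / 690 = 155.1 N/mm (vertical).
Torsion M = P·e = 107×10³ × 345 = 36915000 N·mm.
Critical point at (x, y) = (95, 172.5) from centroid. f_tx = M·y/J = 487.2 N/mm; f_ty = M·x/J = 268.3 N/mm.
Resultant f_max = √[f_tx² + (f_v + f_ty)²] = √[487.2² + (155.1 + 268.3)²] = 645.4 N/mm.
Capacity per unit length: φr_n = 0.75 × 0.6 × 550 × (0.707 × 8) = 1400 N/mm.
645.4 ≤ 1400 → adequate.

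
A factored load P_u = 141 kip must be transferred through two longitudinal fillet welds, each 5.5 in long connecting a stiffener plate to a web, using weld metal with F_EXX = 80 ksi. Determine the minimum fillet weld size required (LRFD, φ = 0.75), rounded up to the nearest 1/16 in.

w = 9/16 in

Total weld length L = 11 in.
Required throat t_e = P_u / (φ × 0.6 F_EXX × L) = 141 / (0.75 × 0.6 × 80 × 11) = 0.3561 in.
Required leg w = t_e / 0.707 = 0.5036 in → use 9/16 in.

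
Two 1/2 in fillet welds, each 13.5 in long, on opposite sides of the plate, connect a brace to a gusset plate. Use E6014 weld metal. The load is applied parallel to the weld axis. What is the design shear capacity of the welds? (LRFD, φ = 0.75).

φR_n ≈ 258 kips

E60XX → F_EXX = 60 ksi.
Effective throat t_e = 0.707 × 0.5 = 0.3535 in.
Total length L = 27 in; A_we = 0.3535 × 27 = 9.544 in².
F_nw = 0.6 F_EXX = 0.6 × 60 = 36 ksi.
φR_n = 0.75 × 36 × 9.544 = 257.7 kips.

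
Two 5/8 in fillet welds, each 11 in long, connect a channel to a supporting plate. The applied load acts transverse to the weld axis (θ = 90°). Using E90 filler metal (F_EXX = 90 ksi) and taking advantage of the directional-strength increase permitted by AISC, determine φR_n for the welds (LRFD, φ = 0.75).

t_e = 0.707 × 0.625 = 0.4419 in; A_we = 0.4419 × 22 = 9.721 in².
Directional factor: 1.0 + 0.5 sin^1.5(90°) = 1.5.
F_nw = 0.6 × 90 × 1.5 = 81 ksi.
φR_n = 0.75 × 81 × 9.721 = 590.6 kip.

φR_n ≈ 591 kip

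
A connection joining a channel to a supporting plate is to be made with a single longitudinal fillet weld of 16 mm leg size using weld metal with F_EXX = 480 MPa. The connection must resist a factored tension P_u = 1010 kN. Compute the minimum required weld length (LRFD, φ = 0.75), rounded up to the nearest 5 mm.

Throat t_e = 0.707 × 16 = 11.31 mm.
φr_n = 0.75 × 0.6 × 480 × 11.31 × 10⁻³ = 2.443 kN/mm.
L_req = P_u / φr_n = 1010 / 2.443 = 413.4 mm total.
Round up → use L = 415 mm.

L = 415 mm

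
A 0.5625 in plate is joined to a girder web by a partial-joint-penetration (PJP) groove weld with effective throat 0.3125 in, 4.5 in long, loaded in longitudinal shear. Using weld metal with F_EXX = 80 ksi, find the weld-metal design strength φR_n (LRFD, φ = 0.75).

φR_n ≈ 50.6 kip

Effective throat (given) t_e = 0.3125 in.
A_we = 0.3125 × 4.5 = 1.406 in².
F_nw = 0.6 F_EXX = 48 ksi.
φR_n = 0.75 × 48 × 1.406 = 50.62 kip.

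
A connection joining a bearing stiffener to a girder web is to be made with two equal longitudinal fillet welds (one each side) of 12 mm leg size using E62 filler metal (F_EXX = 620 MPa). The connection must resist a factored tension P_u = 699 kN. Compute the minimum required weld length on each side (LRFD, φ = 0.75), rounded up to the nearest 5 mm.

L = 150 mm on each side

Throat t_e = 0.707 × 12 = 8.484 mm.
φr_n = 0.75 × 0.6 × 620 × 8.484 × 10⁻³ = 2.367 kN/mm.
L_req = P_u / φr_n = 699 / 2.367 = 295.3 mm total.
Per side: 295.3 / 2 = 147.7 mm.
Round up → use L = 150 mm on each side.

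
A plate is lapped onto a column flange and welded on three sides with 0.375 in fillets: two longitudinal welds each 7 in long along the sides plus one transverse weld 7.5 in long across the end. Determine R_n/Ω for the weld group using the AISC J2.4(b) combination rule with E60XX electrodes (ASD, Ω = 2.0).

E60XX → F_EXX = 60 ksi.
t_e = 0.707 × 0.375 = 0.2651 in.
R_nwl = 0.6 × 60 × 0.2651 × 14 = 133.6 kips (longitudinal, 2 welds).
R_nwt = 0.6 × 60 × 0.2651 × 7.5 = 71.58 kips (transverse, base value).
(i) R_nwl + R_nwt = 205.2 kips; (ii) 0.85 R_nwl + 1.5 R_nwt = 221 kips.
R_n = max = 221 kips [governs: (ii)]; R_n/Ω = 110.5 kips.

R_n/Ω ≈ 110 kips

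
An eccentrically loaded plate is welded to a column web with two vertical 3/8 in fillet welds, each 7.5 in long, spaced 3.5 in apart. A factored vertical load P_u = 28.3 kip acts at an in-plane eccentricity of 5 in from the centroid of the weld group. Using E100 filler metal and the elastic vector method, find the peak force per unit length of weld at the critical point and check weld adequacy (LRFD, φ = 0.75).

E100XX → F_EXX = 100 ksi.
Total weld length L_w = 15 in. Treat welds as unit-width lines.
Polar moment about centroid: J = 2[d³/12 + d(b/2)²] = 2[7.5³/12 + 7.5×1.75²] = 116.2 in³.
Direct shear f_v = P/L_w = 28.3 / 15 = 1.887 kip/in (vertical).
Torsion M = P·e = 28.3 × 5 = 141.5 kip·in.
Critical point at (x, y) = (1.75, 3.75) from centroid. f_tx = M·y/J = 4.565 kip/in; f_ty = M·x/J = 2.13 kip/in.
Resultant f_max = √[f_tx² + (f_v + f_ty)²] = √[4.565² + (1.887 + 2.13)²] = 6.08 kip/in.
Capacity per unit length: φr_n = 0.75 × 0.6 × 100 × (0.707 × 0.375) = 11.93 kip/in.
6.08 ≤ 11.93 → adequate.

f_max ≈ 6.08 kip/in; adequate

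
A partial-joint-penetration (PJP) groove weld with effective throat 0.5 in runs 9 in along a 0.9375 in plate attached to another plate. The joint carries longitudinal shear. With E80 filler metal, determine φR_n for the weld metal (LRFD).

E80XX → F_EXX = 80 ksi.
Effective throat (given) t_e = 0.5 in.
A_we = 0.5 × 9 = 4.5 in².
F_nw = 0.6 F_EXX = 48 ksi.
φR_n = 0.75 × 48 × 4.5 = 162 kip.

φR_n ≈ 162 kip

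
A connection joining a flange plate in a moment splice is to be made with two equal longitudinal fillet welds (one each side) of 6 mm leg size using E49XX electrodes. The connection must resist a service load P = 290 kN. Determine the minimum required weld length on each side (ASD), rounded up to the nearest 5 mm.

L = 235 mm on each side

E49XX → F_EXX = 490 MPa.
Throat t_e = 0.707 × 6 = 4.242 mm.
r_n/Ω = (0.6 × 490 × 4.242) / 2.0 = 623.6 N/mm = 0.6236 kN/mm.
L_req = P / (r_n/Ω) = 290 / 0.6236 = 465.1 mm total.
Per side: 465.1 / 2 = 232.5 mm.
Round up → use L = 235 mm on each side.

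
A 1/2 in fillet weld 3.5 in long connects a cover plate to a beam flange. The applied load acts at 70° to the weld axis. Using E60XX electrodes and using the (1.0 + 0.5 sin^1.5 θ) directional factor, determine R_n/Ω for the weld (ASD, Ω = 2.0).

E60XX → F_EXX = 60 ksi.
t_e = 0.707 × 0.5 = 0.3535 in; A_we = 0.3535 × 3.5 = 1.237 in².
Directional factor: 1.0 + 0.5 sin^1.5(70°) = 1.455.
F_nw = 0.6 × 60 × 1.455 = 52.4 ksi.
R_n/Ω = (52.4 × 1.237) / 2.0 = 32.41 kips.

R_n/Ω ≈ 32.4 kips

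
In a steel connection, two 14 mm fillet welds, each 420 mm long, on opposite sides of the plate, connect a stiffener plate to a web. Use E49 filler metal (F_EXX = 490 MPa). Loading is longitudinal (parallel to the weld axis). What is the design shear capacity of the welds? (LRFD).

φR_n ≈ 1830 kN

Effective throat t_e = 0.707 × 14 = 9.898 mm.
Total length L = 840 mm; A_we = 9.898 × 840 = 8314 mm².
F_nw = 0.6 F_EXX = 0.6 × 490 = 294 MPa.
φR_n = 0.75 × 294 × 8314 × 10⁻³ = 1833 kN.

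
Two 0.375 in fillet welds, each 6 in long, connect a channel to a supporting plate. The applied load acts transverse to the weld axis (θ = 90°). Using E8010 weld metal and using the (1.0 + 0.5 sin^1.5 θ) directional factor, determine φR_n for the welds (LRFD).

E80XX → F_EXX = 80 ksi.
t_e = 0.707 × 0.375 = 0.2651 in; A_we = 0.2651 × 12 = 3.181 in².
Directional factor: 1.0 + 0.5 sin^1.5(90°) = 1.5.
F_nw = 0.6 × 80 × 1.5 = 72 ksi.
φR_n = 0.75 × 72 × 3.181 = 171.8 kip.

φR_n ≈ 172 kip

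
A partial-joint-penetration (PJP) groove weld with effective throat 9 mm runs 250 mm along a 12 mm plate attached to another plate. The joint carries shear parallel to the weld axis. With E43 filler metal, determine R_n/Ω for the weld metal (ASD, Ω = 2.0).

R_n/Ω ≈ 290 kN

E43XX → F_EXX = 430 MPa.
Effective throat (given) t_e = 9 mm.
A_we = 9 × 250 = 2250 mm².
F_nw = 0.6 F_EXX = 258 MPa.
R_n/Ω = (258 × 2250) / 2.0 × 10⁻³ = 290.2 kN.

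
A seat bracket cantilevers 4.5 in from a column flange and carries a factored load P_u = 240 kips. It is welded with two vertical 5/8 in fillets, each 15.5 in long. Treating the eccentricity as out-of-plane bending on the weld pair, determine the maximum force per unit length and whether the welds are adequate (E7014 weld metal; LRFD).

f_max ≈ 15.6 kip/in; NOT adequate

E70XX → F_EXX = 70 ksi.
L_w = 2 × 15.5 = 31 in; section modulus (unit throat) S = 2 × L²/6 = 80.08 in².
Direct shear f_v = P/L_w = 240/31 = 7.742 kip/in.
Moment M = P × e = 240 × 4.5 = 1080 kip·in; bending f_b = M/S = 13.49 kip/in.
f_max = √(f_v² + f_b²) = √(7.742² + 13.49²) = 15.55 kip/in.
φr_n = 0.75 × 0.6 × 70 × (0.707 × 0.625) = 13.92 kip/in → NOT adequate.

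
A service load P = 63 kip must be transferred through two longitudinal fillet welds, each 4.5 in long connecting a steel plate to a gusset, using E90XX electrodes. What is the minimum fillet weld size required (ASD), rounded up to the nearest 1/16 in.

E90XX → F_EXX = 90 ksi.
Total weld length L = 9 in.
Required throat t_e = P × Ω / (0.6 F_EXX × L) = 63 × 2.0 / (0.6 × 90 × 9) = 0.2593 in.
Required leg w = t_e / 0.707 = 0.3667 in → use 3/8 in.

w = 3/8 in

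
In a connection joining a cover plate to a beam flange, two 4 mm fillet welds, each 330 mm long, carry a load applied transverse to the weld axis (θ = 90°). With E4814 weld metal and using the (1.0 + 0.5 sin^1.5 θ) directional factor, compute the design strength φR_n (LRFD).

φR_n ≈ 605 kN

E48XX → F_EXX = 480 MPa.
t_e = 0.707 × 4 = 2.828 mm; A_we = 2.828 × 660 = 1866 mm².
Directional factor: 1.0 + 0.5 sin^1.5(90°) = 1.5.
F_nw = 0.6 × 480 × 1.5 = 432 MPa.
φR_n = 0.75 × 432 × 1866 × 10⁻³ = 604.7 kN.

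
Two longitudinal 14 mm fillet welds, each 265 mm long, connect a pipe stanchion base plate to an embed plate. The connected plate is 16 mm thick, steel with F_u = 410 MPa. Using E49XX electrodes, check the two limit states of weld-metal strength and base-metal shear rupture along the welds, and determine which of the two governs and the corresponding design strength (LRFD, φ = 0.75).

E49XX → F_EXX = 490 MPa.
t_e = 0.707 × 14 = 9.898 mm; L = 530 mm.
Weld metal: φR_n = 0.75 × 0.6 × 490 × 9.898 × 530 × 10⁻³ = 1157 kN.
Base metal (shear rupture): φR_n = 0.75 × 0.6 × 410 × 16 × 530 × 10⁻³ = 1565 kN.
Governing: weld metal.

φR_n ≈ 1160 kN (weld metal governs)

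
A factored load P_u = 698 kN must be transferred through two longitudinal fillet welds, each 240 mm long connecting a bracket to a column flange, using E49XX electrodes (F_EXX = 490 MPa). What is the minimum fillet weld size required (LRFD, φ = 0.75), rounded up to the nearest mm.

w = 10 mm

Total weld length L = 480 mm.
Required throat t_e = P_u / (φ × 0.6 F_EXX × L) = 698 / (0.75 × 0.6 × 490 × 480 × 10⁻³) = 6.595 mm.
Required leg w = t_e / 0.707 = 9.328 mm → use 10 mm.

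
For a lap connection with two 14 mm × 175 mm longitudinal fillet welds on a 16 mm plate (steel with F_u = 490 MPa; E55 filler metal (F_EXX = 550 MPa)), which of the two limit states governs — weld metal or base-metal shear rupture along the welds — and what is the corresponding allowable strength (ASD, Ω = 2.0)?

R_n/Ω ≈ 572 kN (weld metal governs)

t_e = 0.707 × 14 = 9.898 mm; L = 350 mm.
Weld metal: R_n/Ω = (1/2.0) × 0.6 × 550 × 9.898 × 350 × 10⁻³ = 571.6 kN.
Base metal (shear rupture): R_n/Ω = (1/2.0) × 0.6 × 490 × 16 × 350 × 10⁻³ = 823.2 kN.
Governing: weld metal.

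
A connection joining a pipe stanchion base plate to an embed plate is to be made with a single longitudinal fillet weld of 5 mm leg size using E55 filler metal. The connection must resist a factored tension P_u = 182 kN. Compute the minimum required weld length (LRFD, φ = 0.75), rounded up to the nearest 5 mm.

E55XX → F_EXX = 550 MPa.
Throat t_e = 0.707 × 5 = 3.535 mm.
φr_n = 0.75 × 0.6 × 550 × 3.535 × 10⁻³ = 0.8749 kN/mm.
L_req = P_u / φr_n = 182 / 0.8749 = 208 mm total.
Round up → use L = 210 mm.

L = 210 mm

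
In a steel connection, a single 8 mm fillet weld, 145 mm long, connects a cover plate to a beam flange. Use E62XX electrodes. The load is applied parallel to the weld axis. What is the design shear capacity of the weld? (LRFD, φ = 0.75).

E62XX → F_EXX = 620 MPa.
Effective throat t_e = 0.707 × 8 = 5.656 mm.
Total length L = 145 mm; A_we = 5.656 × 145 = 820.1 mm².
F_nw = 0.6 F_EXX = 0.6 × 620 = 372 MPa.
φR_n = 0.75 × 372 × 820.1 × 10⁻³ = 228.8 kN.

φR_n ≈ 229 kN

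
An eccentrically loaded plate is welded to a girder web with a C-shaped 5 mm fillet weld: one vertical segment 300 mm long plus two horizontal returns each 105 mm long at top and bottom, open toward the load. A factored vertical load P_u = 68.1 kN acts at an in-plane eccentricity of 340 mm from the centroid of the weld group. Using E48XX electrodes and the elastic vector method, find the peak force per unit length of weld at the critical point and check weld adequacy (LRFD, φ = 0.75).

E48XX → F_EXX = 480 MPa.
Total weld length L_w = 510 mm. Treat welds as unit-width lines.
Centroid: x̄ = 2×105×52.5 / 510 = 21.62 mm from the vertical weld.
Polar moment about centroid: J = I_x + I_y = [300³/12 + 2×105×150²] + [300×21.62² + 2(105³/12 + 105×30.88²)] = 7508000 mm³.
Direct shear f_v = P/L_w = 68.1×10³ / 510 = 133.5 N/mm (vertical).
Torsion M = P·e = 68.1×10³ × 340 = 23154000 N·mm.
Critical point at (x, y) = (83.38, 150) from centroid. f_tx = M·y/J = 462.6 N/mm; f_ty = M·x/J = 257.1 N/mm.
Resultant f_max = √[f_tx² + (f_v + f_ty)²] = √[462.6² + (133.5 + 257.1)²] = 605.5 N/mm.
Capacity per unit length: φr_n = 0.75 × 0.6 × 480 × (0.707 × 5) = 763.6 N/mm.
605.5 ≤ 763.6 → adequate.

f_max ≈ 605 N/mm; adequate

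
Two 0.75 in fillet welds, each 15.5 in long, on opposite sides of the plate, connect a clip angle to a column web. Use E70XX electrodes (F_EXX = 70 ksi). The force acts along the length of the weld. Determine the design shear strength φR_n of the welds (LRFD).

Effective throat t_e = 0.707 × 0.75 = 0.5302 in.
Total length L = 31 in; A_we = 0.5302 × 31 = 16.44 in².
F_nw = 0.6 F_EXX = 0.6 × 70 = 42 ksi.
φR_n = 0.75 × 42 × 16.44 = 517.8 kips.

φR_n ≈ 518 kips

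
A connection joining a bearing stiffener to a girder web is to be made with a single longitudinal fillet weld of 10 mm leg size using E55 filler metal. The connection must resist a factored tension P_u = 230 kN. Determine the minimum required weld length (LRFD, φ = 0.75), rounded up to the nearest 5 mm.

L = 135 mm

E55XX → F_EXX = 550 MPa.
Throat t_e = 0.707 × 10 = 7.07 mm.
φr_n = 0.75 × 0.6 × 550 × 7.07 × 10⁻³ = 1.75 kN/mm.
L_req = P_u / φr_n = 230 / 1.75 = 131.4 mm total.
Round up → use L = 135 mm.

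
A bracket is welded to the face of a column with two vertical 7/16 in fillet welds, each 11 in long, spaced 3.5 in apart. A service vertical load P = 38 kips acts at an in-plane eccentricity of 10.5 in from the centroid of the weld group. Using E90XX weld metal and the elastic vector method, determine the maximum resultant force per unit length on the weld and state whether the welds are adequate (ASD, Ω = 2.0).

E90XX → F_EXX = 90 ksi.
Total weld length L_w = 22 in. Treat welds as unit-width lines.
Polar moment about centroid: J = 2[d³/12 + d(b/2)²] = 2[11³/12 + 11×1.75²] = 289.2 in³.
Direct shear f_v = P/L_w = 38 / 22 = 1.727 kip/in (vertical).
Torsion M = P·e = 38 × 10.5 = 399 kip·in.
Critical point at (x, y) = (1.75, 5.5) from centroid. f_tx = M·y/J = 7.588 kip/in; f_ty = M·x/J = 2.414 kip/in.
Resultant f_max = √[f_tx² + (f_v + f_ty)²] = √[7.588² + (1.727 + 2.414)²] = 8.645 kip/in.
Capacity per unit length: r_n/Ω = (1/2.0) × 0.6 × 90 × (0.707 × 0.4375) = 8.351 kip/in.
8.645 > 8.351 → NOT adequate.

f_max ≈ 8.64 kip/in; NOT adequate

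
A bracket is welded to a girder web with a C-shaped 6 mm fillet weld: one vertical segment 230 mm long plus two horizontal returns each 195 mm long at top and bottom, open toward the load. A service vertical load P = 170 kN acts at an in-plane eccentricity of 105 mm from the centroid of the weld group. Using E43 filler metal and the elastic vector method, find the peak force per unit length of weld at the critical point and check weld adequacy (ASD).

E43XX → F_EXX = 430 MPa.
Total weld length L_w = 620 mm. Treat welds as unit-width lines.
Centroid: x̄ = 2×195×97.5 / 620 = 61.33 mm from the vertical weld.
Polar moment about centroid: J = I_x + I_y = [230³/12 + 2×195×115²] + [230×61.33² + 2(195³/12 + 195×36.17²)] = 8783000 mm³.
Direct shear f_v = P/L_w = 170×10³ / 620 = 274.2 N/mm (vertical).
Torsion M = P·e = 170×10³ × 105 = 17850000 N·mm.
Critical point at (x, y) = (133.7, 115) from centroid. f_tx = M·y/J = 233.7 N/mm; f_ty = M·x/J = 271.7 N/mm.
Resultant f_max = √[f_tx² + (f_v + f_ty)²] = √[233.7² + (274.2 + 271.7)²] = 593.8 N/mm.
Capacity per unit length: r_n/Ω = (1/2.0) × 0.6 × 430 × (0.707 × 6) = 547.2 N/mm.
593.8 > 547.2 → NOT adequate.

f_max ≈ 594 N/mm; NOT adequate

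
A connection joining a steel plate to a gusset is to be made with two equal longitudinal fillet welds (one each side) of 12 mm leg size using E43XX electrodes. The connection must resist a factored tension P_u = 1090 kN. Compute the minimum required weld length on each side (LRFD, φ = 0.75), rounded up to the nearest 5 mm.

L = 335 mm on each side

E43XX → F_EXX = 430 MPa.
Throat t_e = 0.707 × 12 = 8.484 mm.
φr_n = 0.75 × 0.6 × 430 × 8.484 × 10⁻³ = 1.642 kN/mm.
L_req = P_u / φr_n = 1090 / 1.642 = 664 mm total.
Per side: 664 / 2 = 332 mm.
Round up → use L = 335 mm on each side.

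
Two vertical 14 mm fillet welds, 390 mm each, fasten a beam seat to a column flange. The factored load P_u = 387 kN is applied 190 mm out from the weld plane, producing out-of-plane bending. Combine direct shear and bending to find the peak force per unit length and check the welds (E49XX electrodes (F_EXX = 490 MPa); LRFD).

L_w = 2 × 390 = 780 mm; section modulus (unit throat) S = 2 × L²/6 = 50700 mm².
Direct shear f_v = P/L_w = 387×10³/780 = 496.2 N/mm.
Moment M = P × e = 387×10³ × 190 = 73530000 N·mm; bending f_b = M/S = 1450 N/mm.
f_max = √(f_v² + f_b²) = √(496.2² + 1450²) = 1533 N/mm.
φr_n = 0.75 × 0.6 × 490 × (0.707 × 14) = 2183 N/mm → adequate.

f_max ≈ 1530 N/mm; adequate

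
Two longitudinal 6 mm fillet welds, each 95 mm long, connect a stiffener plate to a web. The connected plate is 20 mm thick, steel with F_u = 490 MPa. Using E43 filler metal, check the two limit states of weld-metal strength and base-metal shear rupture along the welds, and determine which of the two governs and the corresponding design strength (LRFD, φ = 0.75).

φR_n ≈ 156 kN (weld metal governs)

E43XX → F_EXX = 430 MPa.
t_e = 0.707 × 6 = 4.242 mm; L = 190 mm.
Weld metal: φR_n = 0.75 × 0.6 × 430 × 4.242 × 190 × 10⁻³ = 156 kN.
Base metal (shear rupture): φR_n = 0.75 × 0.6 × 490 × 20 × 190 × 10⁻³ = 837.9 kN.
Governing: weld metal.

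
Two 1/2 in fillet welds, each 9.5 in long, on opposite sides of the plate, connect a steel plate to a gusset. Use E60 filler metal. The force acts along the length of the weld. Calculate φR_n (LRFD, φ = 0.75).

E60XX → F_EXX = 60 ksi.
Effective throat t_e = 0.707 × 0.5 = 0.3535 in.
Total length L = 19 in; A_we = 0.3535 × 19 = 6.716 in².
F_nw = 0.6 F_EXX = 0.6 × 60 = 36 ksi.
φR_n = 0.75 × 36 × 6.716 = 181.3 kips.

φR_n ≈ 181 kips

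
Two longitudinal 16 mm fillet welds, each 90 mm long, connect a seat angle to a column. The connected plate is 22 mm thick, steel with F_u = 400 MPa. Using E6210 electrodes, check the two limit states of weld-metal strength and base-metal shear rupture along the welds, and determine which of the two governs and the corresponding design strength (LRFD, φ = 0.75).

φR_n ≈ 568 kN (weld metal governs)

E62XX → F_EXX = 620 MPa.
t_e = 0.707 × 16 = 11.31 mm; L = 180 mm.
Weld metal: φR_n = 0.75 × 0.6 × 620 × 11.31 × 180 × 10⁻³ = 568.1 kN.
Base metal (shear rupture): φR_n = 0.75 × 0.6 × 400 × 22 × 180 × 10⁻³ = 712.8 kN.
Governing: weld metal.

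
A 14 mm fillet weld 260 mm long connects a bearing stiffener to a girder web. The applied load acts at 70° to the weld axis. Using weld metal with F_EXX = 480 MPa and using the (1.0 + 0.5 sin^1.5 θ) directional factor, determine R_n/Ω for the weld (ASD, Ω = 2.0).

R_n/Ω ≈ 539 kN

t_e = 0.707 × 14 = 9.898 mm; A_we = 9.898 × 260 = 2573 mm².
Directional factor: 1.0 + 0.5 sin^1.5(70°) = 1.455.
F_nw = 0.6 × 480 × 1.455 = 419.2 MPa.
R_n/Ω = (419.2 × 2573) / 2.0 × 10⁻³ = 539.4 kN.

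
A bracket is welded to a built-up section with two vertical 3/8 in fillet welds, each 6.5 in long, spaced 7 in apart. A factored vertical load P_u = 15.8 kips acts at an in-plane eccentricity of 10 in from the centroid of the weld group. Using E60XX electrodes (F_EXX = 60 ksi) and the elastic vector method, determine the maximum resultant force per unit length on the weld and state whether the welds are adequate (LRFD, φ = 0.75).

f_max ≈ 4.65 kip/in; adequate

Total weld length L_w = 13 in. Treat welds as unit-width lines.
Polar moment about centroid: J = 2[d³/12 + d(b/2)²] = 2[6.5³/12 + 6.5×3.5²] = 205 in³.
Direct shear f_v = P/L_w = 15.8 / 13 = 1.215 kip/in (vertical).
Torsion M = P·e = 15.8 × 10 = 158 kip·in.
Critical point at (x, y) = (3.5, 3.25) from centroid. f_tx = M·y/J = 2.505 kip/in; f_ty = M·x/J = 2.697 kip/in.
Resultant f_max = √[f_tx² + (f_v + f_ty)²] = √[2.505² + (1.215 + 2.697)²] = 4.646 kip/in.
Capacity per unit length: φr_n = 0.75 × 0.6 × 60 × (0.707 × 0.375) = 7.158 kip/in.
4.646 ≤ 7.158 → adequate.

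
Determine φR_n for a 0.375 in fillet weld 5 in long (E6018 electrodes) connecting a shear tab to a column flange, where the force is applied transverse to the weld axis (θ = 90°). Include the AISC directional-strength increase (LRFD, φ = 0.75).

φR_n ≈ 53.7 kips

E60XX → F_EXX = 60 ksi.
t_e = 0.707 × 0.375 = 0.2651 in; A_we = 0.2651 × 5 = 1.326 in².
Directional factor: 1.0 + 0.5 sin^1.5(90°) = 1.5.
F_nw = 0.6 × 60 × 1.5 = 54 ksi.
φR_n = 0.75 × 54 × 1.326 = 53.69 kips.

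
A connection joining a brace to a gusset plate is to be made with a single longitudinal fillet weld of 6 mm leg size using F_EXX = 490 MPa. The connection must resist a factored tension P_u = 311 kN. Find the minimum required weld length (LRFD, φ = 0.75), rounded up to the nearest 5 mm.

Throat t_e = 0.707 × 6 = 4.242 mm.
φr_n = 0.75 × 0.6 × 490 × 4.242 × 10⁻³ = 0.9354 kN/mm.
L_req = P_u / φr_n = 311 / 0.9354 = 332.5 mm total.
Round up → use L = 335 mm.

L = 335 mm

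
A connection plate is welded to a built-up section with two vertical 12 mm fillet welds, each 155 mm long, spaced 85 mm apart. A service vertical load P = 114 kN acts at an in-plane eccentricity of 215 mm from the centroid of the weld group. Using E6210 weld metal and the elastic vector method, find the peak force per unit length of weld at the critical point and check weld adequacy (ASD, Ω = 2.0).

f_max ≈ 2040 N/mm; NOT adequate

E62XX → F_EXX = 620 MPa.
Total weld length L_w = 310 mm. Treat welds as unit-width lines.
Polar moment about centroid: J = 2[d³/12 + d(b/2)²] = 2[155³/12 + 155×42.5²] = 1181000 mm³.
Direct shear f_v = P/L_w = 114×10³ / 310 = 367.7 N/mm (vertical).
Torsion M = P·e = 114×10³ × 215 = 24510000 N·mm.
Critical point at (x, y) = (42.5, 77.5) from centroid. f_tx = M·y/J = 1609 N/mm; f_ty = M·x/J = 882.3 N/mm.
Resultant f_max = √[f_tx² + (f_v + f_ty)²] = √[1609² + (367.7 + 882.3)²] = 2038 N/mm.
Capacity per unit length: r_n/Ω = (1/2.0) × 0.6 × 620 × (0.707 × 12) = 1578 N/mm.
2038 > 1578 → NOT adequate.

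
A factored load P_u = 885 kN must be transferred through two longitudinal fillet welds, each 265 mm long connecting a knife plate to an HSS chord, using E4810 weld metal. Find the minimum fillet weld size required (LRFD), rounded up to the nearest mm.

E48XX → F_EXX = 480 MPa.
Total weld length L = 530 mm.
Required throat t_e = P_u / (φ × 0.6 F_EXX × L) = 885 / (0.75 × 0.6 × 480 × 530 × 10⁻³) = 7.731 mm.
Required leg w = t_e / 0.707 = 10.93 mm → use 11 mm.

w = 11 mm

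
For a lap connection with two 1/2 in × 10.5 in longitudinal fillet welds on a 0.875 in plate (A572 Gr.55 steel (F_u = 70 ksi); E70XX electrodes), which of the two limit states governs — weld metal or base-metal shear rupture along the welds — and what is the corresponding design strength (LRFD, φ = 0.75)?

φR_n ≈ 234 kips (weld metal governs)

E70XX → F_EXX = 70 ksi.
t_e = 0.707 × 0.5 = 0.3535 in; L = 21 in.
Weld metal: φR_n = 0.75 × 0.6 × 70 × 0.3535 × 21 = 233.8 kips.
Base metal (shear rupture): φR_n = 0.75 × 0.6 × 70 × 0.875 × 21 = 578.8 kips.
Governing: weld metal.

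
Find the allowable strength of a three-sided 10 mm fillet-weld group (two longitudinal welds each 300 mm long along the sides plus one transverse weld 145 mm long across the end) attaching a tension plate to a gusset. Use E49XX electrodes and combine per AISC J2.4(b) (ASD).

E49XX → F_EXX = 490 MPa.
t_e = 0.707 × 10 = 7.07 mm.
R_nwl = 0.6 × 490 × 7.07 × 600 × 10⁻³ = 1247 kN (longitudinal, 2 welds).
R_nwt = 0.6 × 490 × 7.07 × 145 × 10⁻³ = 301.4 kN (transverse, base value).
(i) R_nwl + R_nwt = 1549 kN; (ii) 0.85 R_nwl + 1.5 R_nwt = 1512 kN.
R_n = max = 1549 kN [governs: (i)]; R_n/Ω = 774.3 kN.

R_n/Ω ≈ 774 kN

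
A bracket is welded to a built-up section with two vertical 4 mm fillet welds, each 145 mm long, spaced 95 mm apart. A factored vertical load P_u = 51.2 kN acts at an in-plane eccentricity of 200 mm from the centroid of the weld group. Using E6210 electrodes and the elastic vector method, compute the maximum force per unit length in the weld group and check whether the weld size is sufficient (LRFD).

E62XX → F_EXX = 620 MPa.
Total weld length L_w = 290 mm. Treat welds as unit-width lines.
Polar moment about centroid: J = 2[d³/12 + d(b/2)²] = 2[145³/12 + 145×47.5²] = 1162000 mm³.
Direct shear f_v = P/L_w = 51.2×10³ / 290 = 176.6 N/mm (vertical).
Torsion M = P·e = 51.2×10³ × 200 = 10240000 N·mm.
Critical point at (x, y) = (47.5, 72.5) from centroid. f_tx = M·y/J = 638.7 N/mm; f_ty = M·x/J = 418.4 N/mm.
Resultant f_max = √[f_tx² + (f_v + f_ty)²] = √[638.7² + (176.6 + 418.4)²] = 872.9 N/mm.
Capacity per unit length: φr_n = 0.75 × 0.6 × 620 × (0.707 × 4) = 789 N/mm.
872.9 > 789 → NOT adequate.

f_max ≈ 873 N/mm; NOT adequate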